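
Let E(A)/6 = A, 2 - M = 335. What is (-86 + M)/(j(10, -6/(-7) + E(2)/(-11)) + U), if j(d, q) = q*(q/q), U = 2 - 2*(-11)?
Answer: -32263/1830 ≈ -17.630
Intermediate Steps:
M = -333 (M = 2 - 1*335 = 2 - 335 = -333)
E(A) = 6*A
U = 24 (U = 2 + 22 = 24)
j(d, q) = q (j(d, q) = q*1 = q)
(-86 + M)/(j(10, -6/(-7) + E(2)/(-11)) + U) = (-86 - 333)/((-6/(-7) + (6*2)/(-11)) + 24) = -419/((-6*(-⅐) + 12*(-1/11)) + 24) = -419/((6/7 - 12/11) + 24) = -419/(-18/77 + 24) = -419/1830/77 = -419*77/1830 = -32263/1830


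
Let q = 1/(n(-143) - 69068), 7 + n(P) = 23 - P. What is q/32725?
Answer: -1/2255047025 ≈ -4.4345e-10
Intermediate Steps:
n(P) = 16 - P (n(P) = -7 + (23 - P) = 16 - P)
q = -1/68909 (q = 1/((16 - 1*(-143)) - 69068) = 1/((16 + 143) - 69068) = 1/(159 - 69068) = 1/(-68909) = -1/68909 ≈ -1.4512e-5)
q/32725 = -1/68909/32725 = -1/68909*1/32725 = -1/2255047025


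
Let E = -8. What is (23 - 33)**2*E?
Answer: -800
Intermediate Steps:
(23 - 33)**2*E = (23 - 33)**2*(-8) = (-10)**2*(-8) = 100*(-8) = -800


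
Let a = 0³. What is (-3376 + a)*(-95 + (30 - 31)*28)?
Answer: 415248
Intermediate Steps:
a = 0
(-3376 + a)*(-95 + (30 - 31)*28) = (-3376 + 0)*(-95 + (30 - 31)*28) = -3376*(-95 - 1*28) = -3376*(-95 - 28) = -3376*(-123) = 415248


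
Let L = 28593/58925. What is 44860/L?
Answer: 2643375500/28593 ≈ 92448.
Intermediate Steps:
L = 28593/58925 (L = 28593*(1/58925) = 28593/58925 ≈ 0.48524)
44860/L = 44860/(28593/58925) = 44860*(58925/28593) = 2643375500/28593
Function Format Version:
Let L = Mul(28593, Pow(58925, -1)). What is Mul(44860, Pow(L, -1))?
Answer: Rational(2643375500, 28593) ≈ 92448.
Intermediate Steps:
L = Rational(28593, 58925) (L = Mul(28593, Rational(1, 58925)) = Rational(28593, 58925) ≈ 0.48524)
Mul(44860, Pow(L, -1)) = Mul(44860, Pow(Rational(28593, 58925), -1)) = Mul(44860, Rational(58925, 28593)) = Rational(2643375500, 28593)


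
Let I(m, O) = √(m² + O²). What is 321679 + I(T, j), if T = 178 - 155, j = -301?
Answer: 321679 + √91130 ≈ 3.2198e+5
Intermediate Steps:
T = 23
I(m, O) = √(O² + m²)
321679 + I(T, j) = 321679 + √((-301)² + 23²) = 321679 + √(90601 + 529) = 321679 + √91130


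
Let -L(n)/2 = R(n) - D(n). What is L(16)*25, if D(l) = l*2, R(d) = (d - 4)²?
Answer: -5600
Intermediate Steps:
R(d) = (-4 + d)²
D(l) = 2*l
L(n) = -2*(-4 + n)² + 4*n (L(n) = -2*((-4 + n)² - 2*n) = -2*(-4 + n)² + 4*n)
L(16)*25 = (-2*(-4 + 16)² + 4*16)*25 = (-2*12² + 64)*25 = (-2*144 + 64)*25 = (-288 + 64)*25 = -224*25 = -5600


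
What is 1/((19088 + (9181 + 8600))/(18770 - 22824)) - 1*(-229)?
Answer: 8438947/36869 ≈ 228.89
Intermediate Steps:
1/((19088 + (9181 + 8600))/(18770 - 22824)) - 1*(-229) = 1/((19088 + 17781)/(-4054)) + 229 = 1/(36869*(-1/4054)) + 229 = 1/(-36869/4054) + 229 = -4054/36869 + 229 = 8438947/36869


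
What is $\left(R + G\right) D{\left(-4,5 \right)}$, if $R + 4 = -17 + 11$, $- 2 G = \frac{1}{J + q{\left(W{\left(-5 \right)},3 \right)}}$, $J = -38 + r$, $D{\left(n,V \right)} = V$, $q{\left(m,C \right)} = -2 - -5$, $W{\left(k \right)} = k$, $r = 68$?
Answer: $- \frac{3305}{66} \approx -50.076$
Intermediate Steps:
$q{\left(m,C \right)} = 3$ ($q{\left(m,C \right)} = -2 + 5 = 3$)
$J = 30$ ($J = -38 + 68 = 30$)
$G = - \frac{1}{66}$ ($G = - \frac{1}{2 \left(30 + 3\right)} = - \frac{1}{2 \cdot 33} = \left(- \frac{1}{2}\right) \frac{1}{33} = - \frac{1}{66} \approx -0.015152$)
$R = -10$ ($R = -4 + \left(-17 + 11\right) = -4 - 6 = -10$)
$\left(R + G\right) D{\left(-4,5 \right)} = \left(-10 - \frac{1}{66}\right) 5 = \left(- \frac{661}{66}\right) 5 = - \frac{3305}{66}$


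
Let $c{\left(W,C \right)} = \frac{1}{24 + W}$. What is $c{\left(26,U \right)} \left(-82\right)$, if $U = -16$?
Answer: $- \frac{41}{25} \approx -1.64$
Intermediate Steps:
$c{\left(26,U \right)} \left(-82\right) = \frac{1}{24 + 26} \left(-82\right) = \frac{1}{50} \left(-82\right) = - \frac{41}{25}$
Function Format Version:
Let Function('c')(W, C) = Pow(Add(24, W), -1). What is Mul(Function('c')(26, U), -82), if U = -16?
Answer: Rational(-41, 25) ≈ -1.6400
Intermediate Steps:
Mul(Function('c')(26, U), -82) = Mul(Pow(Add(24, 26), -1), -82) = Mul(Pow(50, -1), -82) = Mul(Rational(1, 50), -82) = Rational(-41, 25)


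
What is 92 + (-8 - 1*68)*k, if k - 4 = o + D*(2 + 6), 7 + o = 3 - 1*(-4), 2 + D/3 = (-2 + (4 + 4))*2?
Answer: -18452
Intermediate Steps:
D = 30 (D = -6 + 3*((-2 + (4 + 4))*2) = -6 + 3*((-2 + 8)*2) = -6 + 3*(6*2) = -6 + 3*12 = -6 + 36 = 30)
o = 0 (o = -7 + (3 - 1*(-4)) = -7 + (3 + 4) = -7 + 7 = 0)
k = 244 (k = 4 + (0 + 30*(2 + 6)) = 4 + (0 + 30*8) = 4 + (0 + 240) = 4 + 240 = 244)
92 + (-8 - 1*68)*k = 92 + (-8 - 1*68)*244 = 92 + (-8 - 68)*244 = 92 - 76*244 = 92 - 18544 = -18452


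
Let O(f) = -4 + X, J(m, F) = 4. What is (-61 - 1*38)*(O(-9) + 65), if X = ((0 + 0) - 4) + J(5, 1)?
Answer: -6039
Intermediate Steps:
X = 0 (X = ((0 + 0) - 4) + 4 = (0 - 4) + 4 = -4 + 4 = 0)
O(f) = -4 (O(f) = -4 + 0 = -4)
(-61 - 1*38)*(O(-9) + 65) = (-61 - 1*38)*(-4 + 65) = (-61 - 38)*61 = -99*61 = -6039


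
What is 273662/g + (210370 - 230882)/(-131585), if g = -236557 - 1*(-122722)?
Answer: -1346993230/599159139 ≈ -2.2481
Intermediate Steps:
g = -113835 (g = -236557 + 122722 = -113835)
273662/g + (210370 - 230882)/(-131585) = 273662/(-113835) + (210370 - 230882)/(-131585) = 273662*(-1/113835) - 20512*(-1/131585) = -273662/113835 + 20512/131585 = -1346993230/599159139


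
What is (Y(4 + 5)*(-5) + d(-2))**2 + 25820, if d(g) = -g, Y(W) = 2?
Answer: 25884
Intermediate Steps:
(Y(4 + 5)*(-5) + d(-2))**2 + 25820 = (2*(-5) - 1*(-2))**2 + 25820 = (-10 + 2)**2 + 25820 = (-8)**2 + 25820 = 64 + 25820 = 25884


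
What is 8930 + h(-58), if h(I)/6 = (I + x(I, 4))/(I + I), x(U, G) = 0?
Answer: 8933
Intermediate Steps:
h(I) = 3 (h(I) = 6*((I + 0)/(I + I)) = 6*(I/((2*I))) = 6*(I*(1/(2*I))) = 6*(½) = 3)
8930 + h(-58) = 8930 + 3 = 8933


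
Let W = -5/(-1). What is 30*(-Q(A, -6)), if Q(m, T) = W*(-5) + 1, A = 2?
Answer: 720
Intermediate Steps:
W = 5 (W = -5*(-1) = 5)
Q(m, T) = -24 (Q(m, T) = 5*(-5) + 1 = -25 + 1 = -24)
30*(-Q(A, -6)) = 30*(-1*(-24)) = 30*24 = 720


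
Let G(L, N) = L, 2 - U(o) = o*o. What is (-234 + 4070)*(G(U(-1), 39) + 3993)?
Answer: 15320984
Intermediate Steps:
U(o) = 2 - o² (U(o) = 2 - o*o = 2 - o²)
(-234 + 4070)*(G(U(-1), 39) + 3993) = (-234 + 4070)*((2 - 1*(-1)²) + 3993) = 3836*((2 - 1*1) + 3993) = 3836*((2 - 1) + 3993) = 3836*(1 + 3993) = 3836*3994 = 15320984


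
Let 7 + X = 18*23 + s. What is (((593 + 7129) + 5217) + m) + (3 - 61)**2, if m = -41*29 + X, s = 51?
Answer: 15572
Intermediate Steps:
X = 458 (X = -7 + (18*23 + 51) = -7 + (414 + 51) = -7 + 465 = 458)
m = -731 (m = -41*29 + 458 = -1189 + 458 = -731)
(((593 + 7129) + 5217) + m) + (3 - 61)**2 = (((593 + 7129) + 5217) - 731) + (3 - 61)**2 = ((7722 + 5217) - 731) + (-58)**2 = (12939 - 731) + 3364 = 12208 + 3364 = 15572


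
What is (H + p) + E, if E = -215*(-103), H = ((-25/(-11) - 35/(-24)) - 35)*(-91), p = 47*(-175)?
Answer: 4426085/264 ≈ 16765.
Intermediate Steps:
p = -8225
H = 751205/264 (H = ((-25*(-1/11) - 35*(-1/24)) - 35)*(-91) = ((25/11 + 35/24) - 35)*(-91) = (985/264 - 35)*(-91) = -8255/264*(-91) = 751205/264 ≈ 2845.5)
E = 22145
(H + p) + E = (751205/264 - 8225) + 22145 = -1420195/264 + 22145 = 4426085/264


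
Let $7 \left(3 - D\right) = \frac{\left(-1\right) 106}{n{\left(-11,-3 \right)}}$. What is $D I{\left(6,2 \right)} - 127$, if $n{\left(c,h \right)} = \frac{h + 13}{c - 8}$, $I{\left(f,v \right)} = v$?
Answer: $- \frac{6249}{35} \approx -178.54$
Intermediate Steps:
$n{\left(c,h \right)} = \frac{13 + h}{-8 + c}$
$D = - \frac{902}{35}$ ($D = 3 - \frac{\left(-1\right) 106 \frac{1}{\frac{1}{-8 - 11} \left(13 - 3\right)}}{7} = 3 - \frac{\left(-106\right) \frac{1}{\frac{1}{-19} \cdot 10}}{7} = 3 - \frac{\left(-106\right) \frac{1}{\left(- \frac{1}{19}\right) 10}}{7} = 3 - \frac{\left(-106\right) \frac{1}{- \frac{10}{19}}}{7} = 3 - \frac{\left(-106\right) \left(- \frac{19}{10}\right)}{7} = 3 - \frac{1007}{35} = - \frac{902}{35} \approx -25.771$)
$D I{\left(6,2 \right)} - 127 = \left(- \frac{902}{35}\right) 2 - 127 = - \frac{1804}{35} - 127 = - \frac{6249}{35}$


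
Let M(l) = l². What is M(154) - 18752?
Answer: 4964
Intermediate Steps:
M(154) - 18752 = 154² - 18752 = 23716 - 18752 = 4964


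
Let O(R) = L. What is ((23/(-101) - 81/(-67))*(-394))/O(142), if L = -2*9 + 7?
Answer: 2616160/74437 ≈ 35.146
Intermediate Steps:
L = -11 (L = -18 + 7 = -11)
O(R) = -11
((23/(-101) - 81/(-67))*(-394))/O(142) = ((23/(-101) - 81/(-67))*(-394))/(-11) = ((23*(-1/101) - 81*(-1/67))*(-394))*(-1/11) = ((-23/101 + 81/67)*(-394))*(-1/11) = ((6640/6767)*(-394))*(-1/11) = -2616160/6767*(-1/11) = 2616160/74437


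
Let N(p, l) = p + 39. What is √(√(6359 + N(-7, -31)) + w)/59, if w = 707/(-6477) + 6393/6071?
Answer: √(1459441474677888 + 1546209224365689*√6391)/2319990153 ≈ 0.15244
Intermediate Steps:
N(p, l) = 39 + p
w = 37115264/39321867 (w = 707*(-1/6477) + 6393*(1/6071) = -707/6477 + 6393/6071 = 37115264/39321867 ≈ 0.94388)
√(√(6359 + N(-7, -31)) + w)/59 = √(√(6359 + (39 - 7)) + 37115264/39321867)/59 = √(√(6359 + 32) + 37115264/39321867)*(1/59) = √(√6391 + 37115264/39321867)*(1/59) = √(37115264/39321867 + √6391)*(1/59) = √(37115264/39321867 + √6391)/59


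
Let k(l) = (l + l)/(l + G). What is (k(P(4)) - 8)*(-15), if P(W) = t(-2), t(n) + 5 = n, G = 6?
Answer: -90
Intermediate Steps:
t(n) = -5 + n
P(W) = -7 (P(W) = -5 - 2 = -7)
k(l) = 2*l/(6 + l) (k(l) = (l + l)/(l + 6) = (2*l)/(6 + l) = 2*l/(6 + l))
(k(P(4)) - 8)*(-15) = (2*(-7)/(6 - 7) - 8)*(-15) = (2*(-7)/(-1) - 8)*(-15) = (2*(-7)*(-1) - 8)*(-15) = (14 - 8)*(-15) = 6*(-15) = -90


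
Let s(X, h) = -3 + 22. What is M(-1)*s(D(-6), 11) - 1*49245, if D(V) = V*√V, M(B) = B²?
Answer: -49226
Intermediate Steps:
D(V) = V^(3/2)
s(X, h) = 19
M(-1)*s(D(-6), 11) - 1*49245 = (-1)²*19 - 1*49245 = 1*19 - 49245 = 19 - 49245 = -49226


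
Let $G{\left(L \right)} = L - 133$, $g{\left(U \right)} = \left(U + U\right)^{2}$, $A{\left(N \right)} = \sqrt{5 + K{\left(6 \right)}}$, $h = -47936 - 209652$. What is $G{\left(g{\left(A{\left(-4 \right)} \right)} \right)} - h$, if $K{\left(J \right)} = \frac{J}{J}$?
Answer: $257479$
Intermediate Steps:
$K{\left(J \right)} = 1$
$h = -257588$
$A{\left(N \right)} = \sqrt{6}$ ($A{\left(N \right)} = \sqrt{5 + 1} = \sqrt{6}$)
$g{\left(U \right)} = 4 U^{2}$ ($g{\left(U \right)} = \left(2 U\right)^{2} = 4 U^{2}$)
$G{\left(L \right)} = -133 + L$ ($G{\left(L \right)} = L - 133 = -133 + L$)
$G{\left(g{\left(A{\left(-4 \right)} \right)} \right)} - h = \left(-133 + 4 \left(\sqrt{6}\right)^{2}\right) - -257588 = \left(-133 + 4 \cdot 6\right) + 257588 = \left(-133 + 24\right) + 257588 = -109 + 257588 = 257479$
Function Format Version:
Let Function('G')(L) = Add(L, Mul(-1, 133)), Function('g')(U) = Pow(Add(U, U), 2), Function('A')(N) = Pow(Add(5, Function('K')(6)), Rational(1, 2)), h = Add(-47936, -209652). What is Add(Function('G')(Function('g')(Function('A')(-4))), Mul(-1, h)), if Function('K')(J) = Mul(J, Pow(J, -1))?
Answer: 257479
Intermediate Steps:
Function('K')(J) = 1
h = -257588
Function('A')(N) = Pow(6, Rational(1, 2)) (Function('A')(N) = Pow(Add(5, 1), Rational(1, 2)) = Pow(6, Rational(1, 2)))
Function('g')(U) = Mul(4, Pow(U, 2)) (Function('g')(U) = Pow(Mul(2, U), 2) = Mul(4, Pow(U, 2)))
Function('G')(L) = Add(-133, L) (Function('G')(L) = Add(L, -133) = Add(-133, L))
Add(Function('G')(Function('g')(Function('A')(-4))), Mul(-1, h)) = Add(Add(-133, Mul(4, Pow(Pow(6, Rational(1, 2)), 2))), Mul(-1, -257588)) = Add(Add(-133, Mul(4, 6)), 257588) = Add(Add(-133, 24), 257588) = Add(-109, 257588) = 257479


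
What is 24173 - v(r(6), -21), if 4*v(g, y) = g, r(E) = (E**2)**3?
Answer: 12509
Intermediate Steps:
r(E) = E**6
v(g, y) = g/4
24173 - v(r(6), -21) = 24173 - 6**6/4 = 24173 - 46656/4 = 24173 - 1*11664 = 24173 - 11664 = 12509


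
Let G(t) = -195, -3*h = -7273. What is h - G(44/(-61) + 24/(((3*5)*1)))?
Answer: 7858/3 ≈ 2619.3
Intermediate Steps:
h = 7273/3 (h = -⅓*(-7273) = 7273/3 ≈ 2424.3)
h - G(44/(-61) + 24/(((3*5)*1))) = 7273/3 - 1*(-195) = 7273/3 + 195 = 7858/3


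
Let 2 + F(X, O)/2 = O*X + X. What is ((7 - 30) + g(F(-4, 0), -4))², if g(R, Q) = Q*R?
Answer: 625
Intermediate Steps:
F(X, O) = -4 + 2*X + 2*O*X (F(X, O) = -4 + 2*(O*X + X) = -4 + 2*(X + O*X) = -4 + (2*X + 2*O*X) = -4 + 2*X + 2*O*X)
((7 - 30) + g(F(-4, 0), -4))² = ((7 - 30) - 4*(-4 + 2*(-4) + 2*0*(-4)))² = (-23 - 4*(-4 - 8 + 0))² = (-23 - 4*(-12))² = (-23 + 48)² = 25² = 625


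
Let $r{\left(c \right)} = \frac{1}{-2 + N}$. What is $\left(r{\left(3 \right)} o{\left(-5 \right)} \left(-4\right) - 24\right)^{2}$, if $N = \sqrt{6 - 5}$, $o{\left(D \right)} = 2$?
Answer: $256$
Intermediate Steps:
$N = 1$ ($N = \sqrt{1} = 1$)
$r{\left(c \right)} = -1$ ($r{\left(c \right)} = \frac{1}{-2 + 1} = \frac{1}{-1} = -1$)
$\left(r{\left(3 \right)} o{\left(-5 \right)} \left(-4\right) - 24\right)^{2} = \left(\left(-1\right) 2 \left(-4\right) - 24\right)^{2} = \left(\left(-2\right) \left(-4\right) - 24\right)^{2} = \left(8 - 24\right)^{2} = \left(-16\right)^{2} = 256$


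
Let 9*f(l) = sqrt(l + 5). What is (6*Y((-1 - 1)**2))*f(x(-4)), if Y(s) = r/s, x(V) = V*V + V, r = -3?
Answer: -sqrt(17)/2 ≈ -2.0616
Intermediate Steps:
x(V) = V + V**2 (x(V) = V**2 + V = V + V**2)
f(l) = sqrt(5 + l)/9 (f(l) = sqrt(l + 5)/9 = sqrt(5 + l)/9)
Y(s) = -3/s
(6*Y((-1 - 1)**2))*f(x(-4)) = (6*(-3/(-1 - 1)**2))*(sqrt(5 - 4*(1 - 4))/9) = (6*(-3/((-2)**2)))*(sqrt(5 - 4*(-3))/9) = (6*(-3/4))*(sqrt(5 + 12)/9) = (6*(-3*1/4))*(sqrt(17)/9) = (6*(-3/4))*(sqrt(17)/9) = -sqrt(17)/2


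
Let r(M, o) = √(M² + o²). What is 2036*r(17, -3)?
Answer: 2036*√298 ≈ 35147.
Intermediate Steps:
2036*r(17, -3) = 2036*√(17² + (-3)²) = 2036*√(289 + 9) = 2036*√298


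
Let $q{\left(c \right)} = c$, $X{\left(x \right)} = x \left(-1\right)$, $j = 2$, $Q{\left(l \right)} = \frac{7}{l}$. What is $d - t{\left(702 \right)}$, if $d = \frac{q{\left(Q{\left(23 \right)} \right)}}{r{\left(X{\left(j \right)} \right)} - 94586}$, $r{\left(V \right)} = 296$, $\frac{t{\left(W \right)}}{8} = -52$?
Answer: $\frac{128880959}{309810} \approx 416.0$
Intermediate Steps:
$t{\left(W \right)} = -416$ ($t{\left(W \right)} = 8 \left(-52\right) = -416$)
$X{\left(x \right)} = - x$
$d = - \frac{1}{309810}$ ($d = \frac{7 \cdot \frac{1}{23}}{296 - 94586} = \frac{7}{23 \left(-94290\right)} = \frac{7}{23} \left(- \frac{1}{94290}\right) = - \frac{1}{309810} \approx -3.2278 \cdot 10^{-6}$)
$d - t{\left(702 \right)} = - \frac{1}{309810} - -416 = - \frac{1}{309810} + 416 = \frac{128880959}{309810}$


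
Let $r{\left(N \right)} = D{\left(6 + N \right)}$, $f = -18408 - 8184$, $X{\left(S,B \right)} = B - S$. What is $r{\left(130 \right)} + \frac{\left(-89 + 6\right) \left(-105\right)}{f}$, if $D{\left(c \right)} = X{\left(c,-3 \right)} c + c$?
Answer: $- \frac{166362457}{8864} \approx -18768.0$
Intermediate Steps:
$f = -26592$
$D{\left(c \right)} = c + c \left(-3 - c\right)$ ($D{\left(c \right)} = \left(-3 - c\right) c + c = c \left(-3 - c\right) + c = c + c \left(-3 - c\right)$)
$r{\left(N \right)} = - \left(6 + N\right) \left(8 + N\right)$ ($r{\left(N \right)} = - \left(6 + N\right) \left(2 + \left(6 + N\right)\right) = - \left(6 + N\right) \left(8 + N\right)$)
$r{\left(130 \right)} + \frac{\left(-89 + 6\right) \left(-105\right)}{f} = - \left(6 + 130\right) \left(8 + 130\right) + \frac{\left(-89 + 6\right) \left(-105\right)}{-26592} = \left(-1\right) 136 \cdot 138 + \left(-83\right) \left(-105\right) \left(- \frac{1}{26592}\right) = -18768 + 8715 \left(- \frac{1}{26592}\right) = -18768 - \frac{2905}{8864} = - \frac{166362457}{8864}$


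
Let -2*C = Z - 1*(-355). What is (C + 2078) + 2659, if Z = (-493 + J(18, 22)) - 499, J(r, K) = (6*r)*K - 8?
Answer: 7743/2 ≈ 3871.5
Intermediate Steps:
J(r, K) = -8 + 6*K*r (J(r, K) = 6*K*r - 8 = -8 + 6*K*r)
Z = 1376 (Z = (-493 + (-8 + 6*22*18)) - 499 = (-493 + (-8 + 2376)) - 499 = (-493 + 2368) - 499 = 1875 - 499 = 1376)
C = -1731/2 (C = -(1376 - 1*(-355))/2 = -(1376 + 355)/2 = -1/2*1731 = -1731/2 ≈ -865.50)
(C + 2078) + 2659 = (-1731/2 + 2078) + 2659 = 2425/2 + 2659 = 7743/2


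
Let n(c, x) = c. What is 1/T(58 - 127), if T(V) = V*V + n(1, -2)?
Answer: 1/4762 ≈ 0.00021000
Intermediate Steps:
T(V) = 1 + V² (T(V) = V*V + 1 = V² + 1 = 1 + V²)
1/T(58 - 127) = 1/(1 + (58 - 127)²) = 1/(1 + (-69)²) = 1/(1 + 4761) = 1/4762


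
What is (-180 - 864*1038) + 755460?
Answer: -141552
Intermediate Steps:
(-180 - 864*1038) + 755460 = (-180 - 896832) + 755460 = -897012 + 755460 = -141552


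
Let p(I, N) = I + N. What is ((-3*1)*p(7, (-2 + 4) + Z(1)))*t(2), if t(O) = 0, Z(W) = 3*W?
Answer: 0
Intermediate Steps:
((-3*1)*p(7, (-2 + 4) + Z(1)))*t(2) = ((-3*1)*(7 + ((-2 + 4) + 3*1)))*0 = -3*(7 + (2 + 3))*0 = -3*(7 + 5)*0 = -3*12*0 = -36*0 = 0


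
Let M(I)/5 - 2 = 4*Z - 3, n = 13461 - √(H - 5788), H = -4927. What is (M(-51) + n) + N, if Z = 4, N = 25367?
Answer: 38903 - I*√10715 ≈ 38903.0 - 103.51*I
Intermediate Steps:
n = 13461 - I*√10715 (n = 13461 - √(-4927 - 5788) = 13461 - √(-10715) = 13461 - I*√10715 ≈ 13461.0 - 103.51*I)
M(I) = 75 (M(I) = 10 + 5*(4*4 - 3) = 10 + 5*(16 - 3) = 10 + 5*13 = 10 + 65 = 75)
(M(-51) + n) + N = (75 + (13461 - I*√10715)) + 25367 = (13536 - I*√10715) + 25367 = 38903 - I*√10715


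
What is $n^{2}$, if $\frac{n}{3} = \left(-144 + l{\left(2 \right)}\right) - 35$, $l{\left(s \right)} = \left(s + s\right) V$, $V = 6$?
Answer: $216225$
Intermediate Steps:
$l{\left(s \right)} = 12 s$ ($l{\left(s \right)} = \left(s + s\right) 6 = 2 s 6 = 12 s$)
$n = -465$ ($n = 3 \left(\left(-144 + 12 \cdot 2\right) - 35\right) = 3 \left(\left(-144 + 24\right) - 35\right) = 3 \left(-120 - 35\right) = 3 \left(-155\right) = -465$)
$n^{2} = \left(-465\right)^{2} = 216225$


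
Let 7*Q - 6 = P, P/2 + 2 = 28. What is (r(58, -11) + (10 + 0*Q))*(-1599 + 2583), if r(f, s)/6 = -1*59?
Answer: -338496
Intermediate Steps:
P = 52 (P = -4 + 2*28 = -4 + 56 = 52)
r(f, s) = -354 (r(f, s) = 6*(-1*59) = 6*(-59) = -354)
Q = 58/7 (Q = 6/7 + (1/7)*52 = 6/7 + 52/7 = 58/7 ≈ 8.2857)
(r(58, -11) + (10 + 0*Q))*(-1599 + 2583) = (-354 + (10 + 0*(58/7)))*(-1599 + 2583) = (-354 + (10 + 0))*984 = (-354 + 10)*984 = -344*984 = -338496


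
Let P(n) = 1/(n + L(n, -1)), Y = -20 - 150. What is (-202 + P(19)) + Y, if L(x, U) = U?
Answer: -6695/18 ≈ -371.94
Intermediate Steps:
Y = -170
P(n) = 1/(-1 + n) (P(n) = 1/(n - 1) = 1/(-1 + n))
(-202 + P(19)) + Y = (-202 + 1/(-1 + 19)) - 170 = (-202 + 1/18) - 170 = -3635/18 - 170 = -6695/18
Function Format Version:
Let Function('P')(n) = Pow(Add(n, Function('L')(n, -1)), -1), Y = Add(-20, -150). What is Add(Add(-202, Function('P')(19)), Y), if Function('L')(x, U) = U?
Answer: Rational(-6695, 18) ≈ -371.94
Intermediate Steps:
Y = -170
Function('P')(n) = Pow(Add(-1, n), -1) (Function('P')(n) = Pow(Add(n, -1), -1) = Pow(Add(-1, n), -1))
Add(Add(-202, Function('P')(19)), Y) = Add(Add(-202, Pow(Add(-1, 19), -1)), -170) = Add(Add(-202, Pow(18, -1)), -170) = Add(Add(-202, Rational(1, 18)), -170) = Add(Rational(-3635, 18), -170) = Rational(-6695, 18)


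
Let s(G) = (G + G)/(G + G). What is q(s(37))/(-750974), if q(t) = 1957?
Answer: -1957/750974 ≈ -0.0026059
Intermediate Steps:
s(G) = 1 (s(G) = (2*G)/((2*G)) = (2*G)*(1/(2*G)) = 1)
q(s(37))/(-750974) = 1957/(-750974) = 1957*(-1/750974) = -1957/750974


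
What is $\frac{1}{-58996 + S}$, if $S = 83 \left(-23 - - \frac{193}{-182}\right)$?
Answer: $- \frac{182}{11100729} \approx -1.6395 \cdot 10^{-5}$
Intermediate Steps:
$S = - \frac{363457}{182}$ ($S = 83 \left(-23 - \left(-193\right) \left(- \frac{1}{182}\right)\right) = 83 \left(-23 - \frac{193}{182}\right) = 83 \left(- \frac{4379}{182}\right) = - \frac{363457}{182} \approx -1997.0$)
$\frac{1}{-58996 + S} = \frac{1}{-58996 - \frac{363457}{182}} = \frac{1}{- \frac{11100729}{182}} = - \frac{182}{11100729}$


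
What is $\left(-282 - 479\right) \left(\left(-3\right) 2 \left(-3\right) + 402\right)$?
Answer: $-319620$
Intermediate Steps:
$\left(-282 - 479\right) \left(\left(-3\right) 2 \left(-3\right) + 402\right) = - 761 \left(\left(-6\right) \left(-3\right) + 402\right) = - 761 \left(18 + 402\right) = \left(-761\right) 420 = -319620$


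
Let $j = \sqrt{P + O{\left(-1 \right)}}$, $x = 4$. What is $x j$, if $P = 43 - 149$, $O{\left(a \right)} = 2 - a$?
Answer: $4 i \sqrt{103} \approx 40.596 i$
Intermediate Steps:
$P = -106$ ($P = 43 - 149 = -106$)
$j = i \sqrt{103}$ ($j = \sqrt{-106 + \left(2 - -1\right)} = \sqrt{-106 + \left(2 + 1\right)} = \sqrt{-106 + 3} = \sqrt{-103} = i \sqrt{103} \approx 10.149 i$)
$x j = 4 i \sqrt{103}$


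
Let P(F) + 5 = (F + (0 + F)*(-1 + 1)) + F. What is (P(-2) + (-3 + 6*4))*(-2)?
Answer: -24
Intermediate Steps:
P(F) = -5 + 2*F (P(F) = -5 + ((F + (0 + F)*(-1 + 1)) + F) = -5 + ((F + F*0) + F) = -5 + ((F + 0) + F) = -5 + (F + F) = -5 + 2*F)
(P(-2) + (-3 + 6*4))*(-2) = ((-5 + 2*(-2)) + (-3 + 6*4))*(-2) = ((-5 - 4) + (-3 + 24))*(-2) = (-9 + 21)*(-2) = 12*(-2) = -24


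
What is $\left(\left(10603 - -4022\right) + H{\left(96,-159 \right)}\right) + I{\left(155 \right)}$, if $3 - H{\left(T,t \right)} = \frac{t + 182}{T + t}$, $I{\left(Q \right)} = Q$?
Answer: $\frac{931352}{63} \approx 14783.0$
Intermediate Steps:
$H{\left(T,t \right)} = 3 - \frac{182 + t}{T + t}$ ($H{\left(T,t \right)} = 3 - \frac{t + 182}{T + t} = 3 - \frac{182 + t}{T + t}$)
$\left(\left(10603 - -4022\right) + H{\left(96,-159 \right)}\right) + I{\left(155 \right)} = \left(\left(10603 - -4022\right) + \frac{-182 + 2 \left(-159\right) + 3 \cdot 96}{96 - 159}\right) + 155 = \left(\left(10603 + 4022\right) + \frac{-182 - 318 + 288}{-63}\right) + 155 = \left(14625 - - \frac{212}{63}\right) + 155 = \left(14625 + \frac{212}{63}\right) + 155 = \frac{921587}{63} + 155 = \frac{931352}{63}$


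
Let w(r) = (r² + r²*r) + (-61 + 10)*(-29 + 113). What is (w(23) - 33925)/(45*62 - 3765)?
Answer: 25513/975 ≈ 26.167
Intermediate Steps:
w(r) = -4284 + r² + r³ (w(r) = (r² + r³) - 51*84 = (r² + r³) - 4284 = -4284 + r² + r³)
(w(23) - 33925)/(45*62 - 3765) = ((-4284 + 23² + 23³) - 33925)/(45*62 - 3765) = ((-4284 + 529 + 12167) - 33925)/(2790 - 3765) = (8412 - 33925)/(-975) = -25513*(-1/975) = 25513/975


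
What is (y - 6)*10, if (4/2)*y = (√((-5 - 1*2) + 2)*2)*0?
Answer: -60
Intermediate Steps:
y = 0 (y = ((√((-5 - 1*2) + 2)*2)*0)/2 = ((√((-5 - 2) + 2)*2)*0)/2 = ((√(-7 + 2)*2)*0)/2 = ((√(-5)*2)*0)/2 = (((I*√5)*2)*0)/2 = ((2*I*√5)*0)/2 = (½)*0 = 0)
(y - 6)*10 = (0 - 6)*10 = -6*10 = -60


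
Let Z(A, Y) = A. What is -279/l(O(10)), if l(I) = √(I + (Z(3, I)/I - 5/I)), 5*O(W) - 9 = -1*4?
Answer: 279*I ≈ 279.0*I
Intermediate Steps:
O(W) = 1 (O(W) = 9/5 + (-1*4)/5 = 9/5 + (⅕)*(-4) = 9/5 - ⅘ = 1)
l(I) = √(I - 2/I) (l(I) = √(I + (3/I - 5/I)) = √(I - 2/I))
-279/l(O(10)) = -279/√(1 - 2/1) = -279/√(1 - 2*1) = -279/√(1 - 2) = -279*(-I) = -(-279)*I = 279*I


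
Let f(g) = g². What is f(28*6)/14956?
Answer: 7056/3739 ≈ 1.8871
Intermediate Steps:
f(28*6)/14956 = (28*6)²/14956 = 168²*(1/14956) = 28224*(1/14956) = 7056/3739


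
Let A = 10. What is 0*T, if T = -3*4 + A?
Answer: 0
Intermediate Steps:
T = -2 (T = -3*4 + 10 = -12 + 10 = -2)
0*T = 0*(-2) = 0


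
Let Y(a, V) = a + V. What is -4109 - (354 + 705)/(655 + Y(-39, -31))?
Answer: -801608/195 ≈ -4110.8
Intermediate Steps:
Y(a, V) = V + a
-4109 - (354 + 705)/(655 + Y(-39, -31)) = -4109 - (354 + 705)/(655 + (-31 - 39)) = -4109 - 1059/(655 - 70) = -4109 - 1059/585 = -4109 - 1*353/195 = -4109 - 353/195 = -801608/195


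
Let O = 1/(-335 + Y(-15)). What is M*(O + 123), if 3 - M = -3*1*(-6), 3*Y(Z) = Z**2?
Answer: -95937/52 ≈ -1844.9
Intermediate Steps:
Y(Z) = Z**2/3
O = -1/260 (O = 1/(-335 + (1/3)*(-15)**2) = 1/(-335 + (1/3)*225) = 1/(-335 + 75) = 1/(-260) = -1/260 ≈ -0.0038462)
M = -15 (M = 3 - (-3*1)*(-6) = 3 - (-3)*(-6) = 3 - 1*18 = 3 - 18 = -15)
M*(O + 123) = -15*(-1/260 + 123) = -15*31979/260 = -95937/52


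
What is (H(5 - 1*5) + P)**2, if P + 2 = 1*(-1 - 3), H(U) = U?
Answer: 36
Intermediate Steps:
P = -6 (P = -2 + 1*(-1 - 3) = -2 + 1*(-4) = -2 - 4 = -6)
(H(5 - 1*5) + P)**2 = ((5 - 1*5) - 6)**2 = ((5 - 5) - 6)**2 = (0 - 6)**2 = (-6)**2 = 36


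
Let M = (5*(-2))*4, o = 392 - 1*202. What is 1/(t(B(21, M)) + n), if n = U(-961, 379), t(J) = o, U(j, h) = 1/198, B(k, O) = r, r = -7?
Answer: 198/37621 ≈ 0.0052630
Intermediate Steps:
o = 190 (o = 392 - 202 = 190)
M = -40 (M = -10*4 = -40)
B(k, O) = -7
U(j, h) = 1/198
t(J) = 190
n = 1/198 ≈ 0.0050505
1/(t(B(21, M)) + n) = 1/(190 + 1/198) = 1/(37621/198) = 198/37621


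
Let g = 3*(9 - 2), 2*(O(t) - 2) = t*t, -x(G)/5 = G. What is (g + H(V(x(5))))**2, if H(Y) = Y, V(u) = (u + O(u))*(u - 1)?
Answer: 56340036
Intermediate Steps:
x(G) = -5*G
O(t) = 2 + t**2/2 (O(t) = 2 + (t*t)/2 = 2 + t**2/2)
V(u) = (-1 + u)*(2 + u + u**2/2) (V(u) = (u + (2 + u**2/2))*(u - 1) = (2 + u + u**2/2)*(-1 + u) = (-1 + u)*(2 + u + u**2/2))
g = 21 (g = 3*7 = 21)
(g + H(V(x(5))))**2 = (21 + (-2 - 5*5 + (-5*5)**2/2 + (-5*5)**3/2))**2 = (21 + (-2 - 25 + (1/2)*(-25)**2 + (1/2)*(-25)**3))**2 = (21 + (-2 - 25 + (1/2)*625 + (1/2)*(-15625)))**2 = (21 + (-2 - 25 + 625/2 - 15625/2))**2 = (21 - 7527)**2 = (-7506)**2 = 56340036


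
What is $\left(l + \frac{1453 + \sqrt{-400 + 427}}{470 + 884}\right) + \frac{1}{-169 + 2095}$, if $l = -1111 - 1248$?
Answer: $- \frac{1537252451}{651951} + \frac{3 \sqrt{3}}{1354} \approx -2357.9$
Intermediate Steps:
$l = -2359$
$\left(l + \frac{1453 + \sqrt{-400 + 427}}{470 + 884}\right) + \frac{1}{-169 + 2095} = \left(-2359 + \frac{1453 + \sqrt{-400 + 427}}{470 + 884}\right) + \frac{1}{-169 + 2095} = \left(-2359 + \frac{1453 + \sqrt{27}}{1354}\right) + \frac{1}{1926} = \left(-2359 + \left(1453 + 3 \sqrt{3}\right) \frac{1}{1354}\right) + \frac{1}{1926} = \left(-2359 + \left(\frac{1453}{1354} + \frac{3 \sqrt{3}}{1354}\right)\right) + \frac{1}{1926} = \left(- \frac{3192633}{1354} + \frac{3 \sqrt{3}}{1354}\right) + \frac{1}{1926} = - \frac{1537252451}{651951} + \frac{3 \sqrt{3}}{1354}$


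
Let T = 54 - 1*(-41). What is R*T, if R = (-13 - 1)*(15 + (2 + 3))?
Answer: -26600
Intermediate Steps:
T = 95 (T = 54 + 41 = 95)
R = -280 (R = -14*(15 + 5) = -14*20 = -280)
R*T = -280*95 = -26600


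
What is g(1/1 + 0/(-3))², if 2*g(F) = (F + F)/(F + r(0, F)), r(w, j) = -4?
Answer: ⅑ ≈ 0.11111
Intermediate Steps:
g(F) = F/(-4 + F) (g(F) = ((F + F)/(F - 4))/2 = ((2*F)/(-4 + F))/2 = (2*F/(-4 + F))/2 = F/(-4 + F))
g(1/1 + 0/(-3))² = ((1/1 + 0/(-3))/(-4 + (1/1 + 0/(-3))))² = ((1*1 + 0*(-⅓))/(-4 + (1*1 + 0*(-⅓))))² = ((1 + 0)/(-4 + (1 + 0)))² = (1/(-4 + 1))² = (1/(-3))² = (1*(-⅓))² = (-⅓)² = ⅑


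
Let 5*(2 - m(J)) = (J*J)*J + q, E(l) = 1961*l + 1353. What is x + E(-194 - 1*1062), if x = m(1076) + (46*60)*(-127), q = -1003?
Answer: -1259826878/5 ≈ -2.5197e+8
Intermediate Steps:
E(l) = 1353 + 1961*l
m(J) = 1013/5 - J³/5 (m(J) = 2 - ((J*J)*J - 1003)/5 = 2 - (J²*J - 1003)/5 = 2 - (J³ - 1003)/5 = 2 - (-1003 + J³)/5 = 2 + (1003/5 - J³/5) = 1013/5 - J³/5)
x = -1247518563/5 (x = (1013/5 - ⅕*1076³) + (46*60)*(-127) = (1013/5 - ⅕*1245766976) + 2760*(-127) = (1013/5 - 1245766976/5) - 350520 = -1245765963/5 - 350520 = -1247518563/5 ≈ -2.4950e+8)
x + E(-194 - 1*1062) = -1247518563/5 + (1353 + 1961*(-194 - 1*1062)) = -1247518563/5 + (1353 + 1961*(-194 - 1062)) = -1247518563/5 + (1353 + 1961*(-1256)) = -1247518563/5 + (1353 - 2463016) = -1247518563/5 - 2461663 = -1259826878/5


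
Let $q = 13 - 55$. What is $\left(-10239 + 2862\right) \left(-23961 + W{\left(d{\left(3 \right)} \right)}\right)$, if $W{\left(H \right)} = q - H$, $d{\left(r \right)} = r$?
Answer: $177092262$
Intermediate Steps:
$q = -42$
$W{\left(H \right)} = -42 - H$
$\left(-10239 + 2862\right) \left(-23961 + W{\left(d{\left(3 \right)} \right)}\right) = \left(-10239 + 2862\right) \left(-23961 - 45\right) = - 7377 \left(-23961 - 45\right) = \left(-7377\right) \left(-24006\right) = 177092262$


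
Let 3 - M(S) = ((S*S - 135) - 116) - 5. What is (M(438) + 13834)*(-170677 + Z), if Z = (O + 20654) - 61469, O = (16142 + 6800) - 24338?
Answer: 37841054888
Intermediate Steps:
O = -1396 (O = 22942 - 24338 = -1396)
M(S) = 259 - S**2 (M(S) = 3 - (((S*S - 135) - 116) - 5) = 3 - (((S**2 - 135) - 116) - 5) = 3 - (((-135 + S**2) - 116) - 5) = 3 - ((-251 + S**2) - 5) = 3 - (-256 + S**2) = 3 + (256 - S**2) = 259 - S**2)
Z = -42211 (Z = (-1396 + 20654) - 61469 = 19258 - 61469 = -42211)
(M(438) + 13834)*(-170677 + Z) = ((259 - 1*438**2) + 13834)*(-170677 - 42211) = ((259 - 1*191844) + 13834)*(-212888) = ((259 - 191844) + 13834)*(-212888) = (-191585 + 13834)*(-212888) = -177751*(-212888) = 37841054888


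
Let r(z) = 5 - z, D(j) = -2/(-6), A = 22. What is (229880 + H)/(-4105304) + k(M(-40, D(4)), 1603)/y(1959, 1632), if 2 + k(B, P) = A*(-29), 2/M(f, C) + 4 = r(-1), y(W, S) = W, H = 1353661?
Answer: -5729551379/8042290536 ≈ -0.71243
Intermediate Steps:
D(j) = ⅓ (D(j) = -2*(-⅙) = ⅓)
M(f, C) = 1 (M(f, C) = 2/(-4 + (5 - 1*(-1))) = 2/(-4 + (5 + 1)) = 2/(-4 + 6) = 2/2 = 2*(½) = 1)
k(B, P) = -640 (k(B, P) = -2 + 22*(-29) = -2 - 638 = -640)
(229880 + H)/(-4105304) + k(M(-40, D(4)), 1603)/y(1959, 1632) = (229880 + 1353661)/(-4105304) - 640/1959 = 1583541*(-1/4105304) - 640*1/1959 = -1583541/4105304 - 640/1959 = -5729551379/8042290536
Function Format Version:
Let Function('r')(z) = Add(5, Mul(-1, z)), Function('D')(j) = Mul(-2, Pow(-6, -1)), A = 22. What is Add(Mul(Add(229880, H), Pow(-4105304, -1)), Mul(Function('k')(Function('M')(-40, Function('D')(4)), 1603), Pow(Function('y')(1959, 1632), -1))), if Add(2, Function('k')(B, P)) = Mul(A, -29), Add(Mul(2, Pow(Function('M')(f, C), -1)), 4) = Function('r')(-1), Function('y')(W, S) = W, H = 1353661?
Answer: Rational(-5729551379, 8042290536) ≈ -0.71243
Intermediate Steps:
Function('D')(j) = Rational(1, 3) (Function('D')(j) = Mul(-2, Rational(-1, 6)) = Rational(1, 3))
Function('M')(f, C) = 1 (Function('M')(f, C) = Mul(2, Pow(Add(-4, Add(5, Mul(-1, -1))), -1)) = Mul(2, Pow(Add(-4, Add(5, 1)), -1)) = Mul(2, Pow(Add(-4, 6), -1)) = Mul(2, Pow(2, -1)) = Mul(2, Rational(1, 2)) = 1)
Function('k')(B, P) = -640 (Function('k')(B, P) = Add(-2, Mul(22, -29)) = Add(-2, -638) = -640)
Add(Mul(Add(229880, H), Pow(-4105304, -1)), Mul(Function('k')(Function('M')(-40, Function('D')(4)), 1603), Pow(Function('y')(1959, 1632), -1))) = Add(Mul(Add(229880, 1353661), Pow(-4105304, -1)), Mul(-640, Pow(1959, -1))) = Add(Mul(1583541, Rational(-1, 4105304)), Mul(-640, Rational(1, 1959))) = Add(Rational(-1583541, 4105304), Rational(-640, 1959)) = Rational(-5729551379, 8042290536)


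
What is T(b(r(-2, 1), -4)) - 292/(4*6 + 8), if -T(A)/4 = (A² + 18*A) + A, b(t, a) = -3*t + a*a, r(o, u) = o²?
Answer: -3017/8 ≈ -377.13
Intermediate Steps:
b(t, a) = a² - 3*t (b(t, a) = -3*t + a² = a² - 3*t)
T(A) = -76*A - 4*A² (T(A) = -4*((A² + 18*A) + A) = -4*(A² + 19*A) = -76*A - 4*A²)
T(b(r(-2, 1), -4)) - 292/(4*6 + 8) = -4*((-4)² - 3*(-2)²)*(19 + ((-4)² - 3*(-2)²)) - 292/(4*6 + 8) = -4*(16 - 3*4)*(19 + (16 - 3*4)) - 292/(24 + 8) = -4*(16 - 12)*(19 + (16 - 12)) - 292/32 = -4*4*(19 + 4) - 292*1/32 = -4*4*23 - 73/8 = -368 - 73/8 = -3017/8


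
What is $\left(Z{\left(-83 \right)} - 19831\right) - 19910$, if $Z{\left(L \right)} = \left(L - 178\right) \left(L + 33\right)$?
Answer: $-26691$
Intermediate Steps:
$Z{\left(L \right)} = \left(-178 + L\right) \left(33 + L\right)$
$\left(Z{\left(-83 \right)} - 19831\right) - 19910 = \left(\left(-5874 + \left(-83\right)^{2} - -12035\right) - 19831\right) - 19910 = \left(\left(-5874 + 6889 + 12035\right) - 19831\right) - 19910 = \left(13050 - 19831\right) - 19910 = -6781 - 19910 = -26691$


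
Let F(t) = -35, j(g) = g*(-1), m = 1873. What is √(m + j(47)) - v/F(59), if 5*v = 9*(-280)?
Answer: -72/5 + √1826 ≈ 28.332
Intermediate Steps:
j(g) = -g
v = -504 (v = (9*(-280))/5 = (⅕)*(-2520) = -504)
√(m + j(47)) - v/F(59) = √(1873 - 1*47) - (-504)/(-35) = √(1873 - 47) - (-504)*(-1)/35 = √1826 - 1*72/5 = √1826 - 72/5 = -72/5 + √1826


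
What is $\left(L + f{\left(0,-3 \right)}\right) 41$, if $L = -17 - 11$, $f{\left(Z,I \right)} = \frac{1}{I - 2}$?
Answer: $- \frac{5781}{5} \approx -1156.2$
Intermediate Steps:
$f{\left(Z,I \right)} = \frac{1}{-2 + I}$
$L = -28$
$\left(L + f{\left(0,-3 \right)}\right) 41 = \left(-28 + \frac{1}{-2 - 3}\right) 41 = \left(-28 + \frac{1}{-5}\right) 41 = \left(-28 - \frac{1}{5}\right) 41 = \left(- \frac{141}{5}\right) 41 = - \frac{5781}{5}$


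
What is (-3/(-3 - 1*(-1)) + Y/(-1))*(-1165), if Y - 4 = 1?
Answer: 8155/2 ≈ 4077.5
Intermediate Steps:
Y = 5 (Y = 4 + 1 = 5)
(-3/(-3 - 1*(-1)) + Y/(-1))*(-1165) = (-3/(-3 - 1*(-1)) + 5/(-1))*(-1165) = (-3/(-3 + 1) + 5*(-1))*(-1165) = (-3/(-2) - 5)*(-1165) = (-3*(-1/2) - 5)*(-1165) = (3/2 - 5)*(-1165) = -7/2*(-1165) = 8155/2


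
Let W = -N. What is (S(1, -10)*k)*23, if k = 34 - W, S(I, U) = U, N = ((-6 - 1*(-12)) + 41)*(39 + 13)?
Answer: -569940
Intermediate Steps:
N = 2444 (N = ((-6 + 12) + 41)*52 = (6 + 41)*52 = 47*52 = 2444)
W = -2444 (W = -1*2444 = -2444)
k = 2478 (k = 34 - 1*(-2444) = 34 + 2444 = 2478)
(S(1, -10)*k)*23 = -10*2478*23 = -24780*23 = -569940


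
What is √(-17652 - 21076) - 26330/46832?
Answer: -13165/23416 + 2*I*√9682 ≈ -0.56222 + 196.79*I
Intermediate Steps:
√(-17652 - 21076) - 26330/46832 = √(-38728) - 26330/46832 = 2*I*√9682 - 1*13165/23416 = 2*I*√9682 - 13165/23416 = -13165/23416 + 2*I*√9682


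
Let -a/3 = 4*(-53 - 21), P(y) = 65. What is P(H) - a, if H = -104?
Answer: -823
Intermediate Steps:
a = 888 (a = -12*(-53 - 21) = -12*(-74) = -3*(-296) = 888)
P(H) - a = 65 - 1*888 = 65 - 888 = -823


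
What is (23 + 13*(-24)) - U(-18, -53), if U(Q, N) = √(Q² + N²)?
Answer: -289 - √3133 ≈ -344.97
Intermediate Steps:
U(Q, N) = √(N² + Q²)
(23 + 13*(-24)) - U(-18, -53) = (23 + 13*(-24)) - √((-53)² + (-18)²) = (23 - 312) - √(2809 + 324) = -289 - √3133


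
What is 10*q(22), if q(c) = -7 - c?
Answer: -290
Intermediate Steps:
10*q(22) = 10*(-7 - 1*22) = 10*(-7 - 22) = 10*(-29) = -290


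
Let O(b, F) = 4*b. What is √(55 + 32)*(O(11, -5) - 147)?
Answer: -103*√87 ≈ -960.72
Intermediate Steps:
√(55 + 32)*(O(11, -5) - 147) = √(55 + 32)*(4*11 - 147) = √87*(44 - 147) = √87*(-103) = -103*√87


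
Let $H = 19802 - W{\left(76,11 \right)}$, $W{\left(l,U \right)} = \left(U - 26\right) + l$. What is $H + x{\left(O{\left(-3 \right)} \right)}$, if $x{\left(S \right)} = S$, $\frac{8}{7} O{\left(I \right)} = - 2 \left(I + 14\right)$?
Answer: $\frac{78887}{4} \approx 19722.0$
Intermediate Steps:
$W{\left(l,U \right)} = -26 + U + l$ ($W{\left(l,U \right)} = \left(-26 + U\right) + l = -26 + U + l$)
$O{\left(I \right)} = - \frac{49}{2} - \frac{7 I}{4}$ ($O{\left(I \right)} = \frac{7 \left(- 2 \left(I + 14\right)\right)}{8} = \frac{7 \left(- 2 \left(14 + I\right)\right)}{8} = \frac{7 \left(-28 - 2 I\right)}{8} = - \frac{49}{2} - \frac{7 I}{4}$)
$H = 19741$ ($H = 19802 - \left(-26 + 11 + 76\right) = 19802 - 61 = 19741$)
$H + x{\left(O{\left(-3 \right)} \right)} = 19741 - \frac{77}{4} = \frac{78887}{4}$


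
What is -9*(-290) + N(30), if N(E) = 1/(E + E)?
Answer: 156601/60 ≈ 2610.0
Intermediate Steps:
N(E) = 1/(2*E)
-9*(-290) + N(30) = -9*(-290) + (½)/30 = 2610 + (½)*(1/30) = 2610 + 1/60 = 156601/60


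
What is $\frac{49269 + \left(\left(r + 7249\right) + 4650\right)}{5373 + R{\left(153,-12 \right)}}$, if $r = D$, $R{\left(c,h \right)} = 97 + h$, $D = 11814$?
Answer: $\frac{36491}{2729} \approx 13.372$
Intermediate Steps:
$r = 11814$
$\frac{49269 + \left(\left(r + 7249\right) + 4650\right)}{5373 + R{\left(153,-12 \right)}} = \frac{49269 + \left(\left(11814 + 7249\right) + 4650\right)}{5373 + \left(97 - 12\right)} = \frac{49269 + \left(19063 + 4650\right)}{5373 + 85} = \frac{49269 + 23713}{5458} = 72982 \cdot \frac{1}{5458} = \frac{36491}{2729}$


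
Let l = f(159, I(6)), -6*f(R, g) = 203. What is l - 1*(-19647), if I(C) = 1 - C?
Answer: 117679/6 ≈ 19613.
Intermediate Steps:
f(R, g) = -203/6 (f(R, g) = -⅙*203 = -203/6)
l = -203/6 ≈ -33.833
l - 1*(-19647) = -203/6 - 1*(-19647) = -203/6 + 19647 = 117679/6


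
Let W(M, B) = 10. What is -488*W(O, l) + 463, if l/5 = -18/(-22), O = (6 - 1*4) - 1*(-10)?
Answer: -4417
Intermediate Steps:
O = 12 (O = (6 - 4) + 10 = 2 + 10 = 12)
l = 45/11 (l = 5*(-18/(-22)) = 5*(-18*(-1/22)) = 5*(9/11) = 45/11 ≈ 4.0909)
-488*W(O, l) + 463 = -488*10 + 463 = -4880 + 463 = -4417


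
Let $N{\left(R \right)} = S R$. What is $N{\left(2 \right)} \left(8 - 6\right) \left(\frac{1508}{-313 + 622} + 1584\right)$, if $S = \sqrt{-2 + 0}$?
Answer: $\frac{1963856 i \sqrt{2}}{309} \approx 8988.1 i$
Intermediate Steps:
$S = i \sqrt{2}$ ($S = \sqrt{-2} = i \sqrt{2} \approx 1.4142 i$)
$N{\left(R \right)} = i R \sqrt{2}$ ($N{\left(R \right)} = i \sqrt{2} R = i R \sqrt{2}$)
$N{\left(2 \right)} \left(8 - 6\right) \left(\frac{1508}{-313 + 622} + 1584\right) = i 2 \sqrt{2} \left(8 - 6\right) \left(\frac{1508}{-313 + 622} + 1584\right) = 2 i \sqrt{2} \cdot 2 \left(\frac{1508}{309} + 1584\right) = 4 i \sqrt{2} \left(1508 \cdot \frac{1}{309} + 1584\right) = 4 i \sqrt{2} \left(\frac{1508}{309} + 1584\right) = 4 i \sqrt{2} \cdot \frac{490964}{309} = \frac{1963856 i \sqrt{2}}{309}$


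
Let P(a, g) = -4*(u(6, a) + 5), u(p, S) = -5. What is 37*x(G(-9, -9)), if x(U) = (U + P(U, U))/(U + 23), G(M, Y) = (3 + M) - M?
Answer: 111/26 ≈ 4.2692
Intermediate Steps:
G(M, Y) = 3
P(a, g) = 0 (P(a, g) = -4*(-5 + 5) = -4*0 = 0)
x(U) = U/(23 + U) (x(U) = (U + 0)/(U + 23) = U/(23 + U))
37*x(G(-9, -9)) = 37*(3/(23 + 3)) = 37*(3/26) = 111/26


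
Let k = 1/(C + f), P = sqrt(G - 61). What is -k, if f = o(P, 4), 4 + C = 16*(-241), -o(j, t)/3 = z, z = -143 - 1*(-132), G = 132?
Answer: 1/3827 ≈ 0.00026130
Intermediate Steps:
P = sqrt(71) (P = sqrt(132 - 61) = sqrt(71) ≈ 8.4261)
z = -11 (z = -143 + 132 = -11)
o(j, t) = 33 (o(j, t) = -3*(-11) = 33)
C = -3860 (C = -4 + 16*(-241) = -4 - 3856 = -3860)
f = 33
k = -1/3827 (k = 1/(-3860 + 33) = 1/(-3827) = -1/3827 ≈ -0.00026130)
-k = -1*(-1/3827) = 1/3827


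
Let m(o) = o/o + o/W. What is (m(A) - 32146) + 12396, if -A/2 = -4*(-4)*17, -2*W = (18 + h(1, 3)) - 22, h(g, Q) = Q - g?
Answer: -20293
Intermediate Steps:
W = 1 (W = -((18 + (3 - 1*1)) - 22)/2 = -((18 + (3 - 1)) - 22)/2 = -((18 + 2) - 22)/2 = -(20 - 22)/2 = -½*(-2) = 1)
A = -544 (A = -2*(-4*(-4))*17 = -32*17 = -2*272 = -544)
m(o) = 1 + o (m(o) = o/o + o/1 = 1 + o*1 = 1 + o)
(m(A) - 32146) + 12396 = ((1 - 544) - 32146) + 12396 = (-543 - 32146) + 12396 = -32689 + 12396 = -20293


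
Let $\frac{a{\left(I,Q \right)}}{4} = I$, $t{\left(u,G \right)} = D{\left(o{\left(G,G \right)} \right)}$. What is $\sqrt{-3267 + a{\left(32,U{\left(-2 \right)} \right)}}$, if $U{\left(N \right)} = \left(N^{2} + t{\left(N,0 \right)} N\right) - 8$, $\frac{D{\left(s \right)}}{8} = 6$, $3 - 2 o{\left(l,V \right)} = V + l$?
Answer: $i \sqrt{3139} \approx 56.027 i$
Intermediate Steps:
$o{\left(l,V \right)} = \frac{3}{2} - \frac{V}{2} - \frac{l}{2}$ ($o{\left(l,V \right)} = \frac{3}{2} - \frac{V + l}{2} = \frac{3}{2} - \left(\frac{V}{2} + \frac{l}{2}\right) = \frac{3}{2} - \frac{V}{2} - \frac{l}{2}$)
$D{\left(s \right)} = 48$ ($D{\left(s \right)} = 8 \cdot 6 = 48$)
$t{\left(u,G \right)} = 48$
$U{\left(N \right)} = -8 + N^{2} + 48 N$ ($U{\left(N \right)} = \left(N^{2} + 48 N\right) - 8 = -8 + N^{2} + 48 N$)
$a{\left(I,Q \right)} = 4 I$
$\sqrt{-3267 + a{\left(32,U{\left(-2 \right)} \right)}} = \sqrt{-3267 + 4 \cdot 32} = \sqrt{-3267 + 128} = \sqrt{-3139} = i \sqrt{3139}$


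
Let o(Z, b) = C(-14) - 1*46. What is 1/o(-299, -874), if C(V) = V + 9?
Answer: -1/51 ≈ -0.019608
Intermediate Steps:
C(V) = 9 + V
o(Z, b) = -51 (o(Z, b) = (9 - 14) - 1*46 = -5 - 46 = -51)
1/o(-299, -874) = 1/(-51) = -1/51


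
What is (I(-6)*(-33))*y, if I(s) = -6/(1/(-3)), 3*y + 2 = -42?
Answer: 8712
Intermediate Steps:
y = -44/3 (y = -2/3 + (1/3)*(-42) = -2/3 - 14 = -44/3 ≈ -14.667)
I(s) = 18 (I(s) = -6/(-1/3) = -6*(-3) = 18)
(I(-6)*(-33))*y = (18*(-33))*(-44/3) = -594*(-44/3) = 8712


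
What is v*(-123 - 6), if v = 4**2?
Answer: -2064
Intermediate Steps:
v = 16
v*(-123 - 6) = 16*(-123 - 6) = 16*(-129) = -2064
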